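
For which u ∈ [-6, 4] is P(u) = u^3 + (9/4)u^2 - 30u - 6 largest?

The derivative is 3u^2 + (9/2)u - 30, which vanishes at u = -4 and u = 5/2.
Compare values at every candidate in [-6, 4]: P(-6) = 39,  P(-4) = 86,  P(5/2) = -821/16,  P(4) = -26.
So the maximum is P(-4) = 86.

-4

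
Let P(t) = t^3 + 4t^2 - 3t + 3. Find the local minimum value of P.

P'(t) = 3t^2 + 8t - 3 = 0 at t = -3, 1/3.
P''(t) = 6t + 8. P''(-3) = -10 < 0 ⇒ local maximum; P''(1/3) = 10 > 0 ⇒ local minimum.
The local minimum is P(1/3) = 67/27.

67/27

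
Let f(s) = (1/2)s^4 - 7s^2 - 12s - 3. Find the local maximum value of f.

5/2

Critical points: f'(s) = 2s^3 - 14s - 12 vanishes at s = -2, -1, 3.
Since f''(s) = 6s^2 - 14, we get f''(-2) = 10 > 0 ⇒ local minimum; f''(-1) = -8 < 0 ⇒ local maximum; f''(3) = 40 > 0 ⇒ local minimum.
So the local maximum value is f(-1) = 5/2.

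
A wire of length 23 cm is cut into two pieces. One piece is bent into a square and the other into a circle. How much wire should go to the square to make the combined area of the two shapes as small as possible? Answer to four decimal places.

Let x be the length used for the square. Square side x/4; circle radius (23−x)/(2π).
A(x) = (x/4)² + π·((23−x)/(2π))² = x²/16 + (23−x)²/(4π) for 0 ≤ x ≤ 23. A'(x) = x/8 − (23−x)/(2π) = 0 gives x = 4·23/(π+4) ≈ 12.8823.
A'' = 1/8 + 1/(2π) > 0, so this gives the minimum combined area; x ≈ 12.8823 cm to the square.

12.8823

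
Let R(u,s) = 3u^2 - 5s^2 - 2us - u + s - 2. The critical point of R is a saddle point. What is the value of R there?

∂R/∂u = 6u - 2s - 1 = 0 and ∂R/∂s = -2u - 10s + 1 = 0, so (u, s) = (3/16, 1/16).
The Hessian has R_{uu} = 6, R_{ss} = -10, R_{us} = -2, giving D = -64 < 0, so the point is a saddle point.
R(3/16, 1/16) = -33/16.

-33/16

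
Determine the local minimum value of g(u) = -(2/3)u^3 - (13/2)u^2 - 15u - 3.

g'(u) = -2u^2 - 13u - 15. Setting g'(u) = 0 gives u ∈ {-5, -3/2}.
Second-derivative test with g''(u) = -4u - 13: g''(-5) = 7 > 0 ⇒ local minimum; g''(-3/2) = -7 < 0 ⇒ local maximum.
The local minimum is g(-5) = -43/6.

-43/6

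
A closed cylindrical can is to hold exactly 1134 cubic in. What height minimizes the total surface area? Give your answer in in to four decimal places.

With radius r and height h, πr²h = 1134 so h = 1134/(πr²), and S(r) = 2πr² + 2πrh = 2πr² + 2·1134/r.
S'(r) = 4πr − 2·1134/r² = 0 ⇒ r³ = 1134/(2π), so r ≈ 5.6512 and h = 2r ≈ 11.3025.
S''(r) = 4π + 4·1134/r³ > 0, so this is the minimum; S ≈ 601.9909.

11.3025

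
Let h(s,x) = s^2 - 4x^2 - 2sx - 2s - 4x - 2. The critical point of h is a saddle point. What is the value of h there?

-6/5

∂h/∂s = 2s - 2x - 2 = 0 and ∂h/∂x = -2s - 8x - 4 = 0, so (s, x) = (2/5, -3/5).
The Hessian has h_{ss} = 2, h_{xx} = -8, h_{sx} = -2, giving D = -20 < 0, so the point is a saddle point.
h(2/5, -3/5) = -6/5.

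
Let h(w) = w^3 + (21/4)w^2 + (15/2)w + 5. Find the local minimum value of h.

7/4

h'(w) = 3w^2 + (21/2)w + 15/2. Setting h'(w) = 0 gives w ∈ {-5/2, -1}.
h''(w) = 6w + 21/2. h''(-5/2) = -9/2 < 0 ⇒ local maximum; h''(-1) = 9/2 > 0 ⇒ local minimum.
Thus h has its local minimum at w = -1, with value 7/4.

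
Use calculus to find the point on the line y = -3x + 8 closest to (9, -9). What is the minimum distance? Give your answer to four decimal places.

Minimize D(x)^2 = (x - 9)^2 + (-3x + 17)^2.
d/dx[D^2] = 2(x - 9) + 2·(-3)·(-3x + 17) = 0 ⇒ x = 6.
Then y = -10 and the distance is √(10) ≈ 3.1623.

3.1623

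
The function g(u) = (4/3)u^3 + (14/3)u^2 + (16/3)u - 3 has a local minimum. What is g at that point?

g'(u) = 4u^2 + (28/3)u + 16/3. Setting g'(u) = 0 gives u ∈ {-4/3, -1}.
Since g''(u) = 8u + 28/3, we get g''(-4/3) = -4/3 < 0 ⇒ local maximum; g''(-1) = 4/3 > 0 ⇒ local minimum.
The local minimum is g(-1) = -5.

-5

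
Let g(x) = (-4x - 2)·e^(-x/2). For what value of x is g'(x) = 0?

3/2

g'(x) = (-4)·e^(-x/2) + (-4x - 2)·(-1/2)·e^(-x/2) = (2x - 3)·e^(-x/2). Since e^(-x/2) > 0, the only critical point is x = 3/2.
g''(3/2) has the same sign as 2 > 0, so this is a local minimum.
g(3/2) = (-8)·e^(-3/4) ≈ -3.7789.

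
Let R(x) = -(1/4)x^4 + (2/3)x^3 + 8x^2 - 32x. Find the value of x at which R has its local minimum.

Critical points: R'(x) = -x^3 + 2x^2 + 16x - 32 vanishes at x = -4, 2, 4.
Since R''(x) = -3x^2 + 4x + 16, we get R''(-4) = -48 < 0 ⇒ local maximum; R''(2) = 12 > 0 ⇒ local minimum; R''(4) = -16 < 0 ⇒ local maximum.
So the local minimum value is R(2) = -92/3.

2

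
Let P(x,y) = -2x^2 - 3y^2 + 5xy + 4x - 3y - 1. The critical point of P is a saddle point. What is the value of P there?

-7

∂P/∂x = -4x + 5y + 4 = 0 and ∂P/∂y = 5x - 6y - 3 = 0, so (x, y) = (-9, -8).
The Hessian has P_{xx} = -4, P_{yy} = -6, P_{xy} = 5, giving D = -1 < 0, so the point is a saddle point.
P(-9, -8) = -7.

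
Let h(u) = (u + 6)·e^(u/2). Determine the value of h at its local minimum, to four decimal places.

-0.0366

h'(u) = 1·e^(u/2) + (u + 6)·(1/2)·e^(u/2) = ((1/2)u + 4)·e^(u/2). Since e^(u/2) > 0, the only critical point is u = -8.
h''(-8) has the same sign as 1/2 > 0, so this is a local minimum.
h(-8) = (-2)·e^(-4) ≈ -0.0366.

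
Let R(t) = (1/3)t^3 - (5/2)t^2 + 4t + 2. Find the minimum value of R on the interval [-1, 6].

-29/6

Differentiating, R'(t) = t^2 - 5t + 4; which vanishes at t = 1 and t = 4.
Compare values at every candidate in [-1, 6]: R(-1) = -29/6, R(1) = 23/6, R(4) = -2/3, R(6) = 8.
The minimum over the interval is -29/6, attained at t = -1.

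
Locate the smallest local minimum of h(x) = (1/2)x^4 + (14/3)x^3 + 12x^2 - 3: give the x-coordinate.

h'(x) = 2x^3 + 14x^2 + 24x. Setting h'(x) = 0 gives x ∈ {-4, -3, 0}.
Since h''(x) = 6x^2 + 28x + 24, we get h''(-4) = 8 > 0 ⇒ local minimum; h''(-3) = -6 < 0 ⇒ local maximum; h''(0) = 24 > 0 ⇒ local minimum.
So the smallest local minimum value is h(0) = -3.

0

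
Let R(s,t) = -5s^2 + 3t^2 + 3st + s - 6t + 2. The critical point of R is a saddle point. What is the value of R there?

-7/23

∂R/∂s = -10s + 3t + 1 = 0 and ∂R/∂t = 3s + 6t - 6 = 0, so (s, t) = (8/23, 19/23).
The Hessian has R_{ss} = -10, R_{tt} = 6, R_{st} = 3, giving D = -69 < 0, so the point is a saddle point.
R(8/23, 19/23) = -7/23.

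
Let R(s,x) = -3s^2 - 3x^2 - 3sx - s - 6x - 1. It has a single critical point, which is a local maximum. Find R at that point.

22/9

∂R/∂s = -6s - 3x - 1 = 0 and ∂R/∂x = -3s - 6x - 6 = 0, so (s, x) = (4/9, -11/9).
The Hessian has R_{ss} = -6, R_{xx} = -6, R_{sx} = -3, giving D = 27 > 0 with R_{ss} < 0, so the point is a local maximum.
R(4/9, -11/9) = 22/9.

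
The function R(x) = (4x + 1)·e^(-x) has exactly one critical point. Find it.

3/4

R'(x) = 4·e^(-x) + (4x + 1)·(-1)·e^(-x) = (-4x + 3)·e^(-x). Since e^(-x) > 0, the only critical point is x = 3/4.
R''(3/4) has the same sign as -4 < 0, so this is a local maximum.
R(3/4) = (4)·e^(-3/4) ≈ 1.8895.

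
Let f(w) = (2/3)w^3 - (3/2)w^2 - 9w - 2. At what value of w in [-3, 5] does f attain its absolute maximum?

f'(w) = 2w^2 - 3w - 9, which vanishes at w = -3/2 and w = 3.
Candidates: f(-3) = -13/2; f(-3/2) = 47/8; f(3) = -49/2; f(5) = -7/6.
The maximum over the interval is 47/8, attained at w = -3/2.

-3/2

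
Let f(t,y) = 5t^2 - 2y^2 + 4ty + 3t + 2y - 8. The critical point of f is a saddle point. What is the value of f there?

-235/28

∂f/∂t = 10t + 4y + 3 = 0 and ∂f/∂y = 4t - 4y + 2 = 0, so (t, y) = (-5/14, 1/7).
The Hessian has f_{tt} = 10, f_{yy} = -4, f_{ty} = 4, giving D = -56 < 0, so the point is a saddle point.
f(-5/14, 1/7) = -235/28.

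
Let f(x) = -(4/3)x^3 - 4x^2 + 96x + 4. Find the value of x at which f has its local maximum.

4

f'(x) = -4x^2 - 8x + 96 = 0 at x = -6, 4.
f''(x) = -8x - 8. f''(-6) = 40 > 0 ⇒ local minimum; f''(4) = -40 < 0 ⇒ local maximum.
So the local maximum value is f(4) = 716/3.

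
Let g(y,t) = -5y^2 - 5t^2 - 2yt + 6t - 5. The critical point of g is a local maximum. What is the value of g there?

∂g/∂y = -10y - 2t = 0 and ∂g/∂t = -2y - 10t + 6 = 0, so (y, t) = (-1/8, 5/8).
The Hessian has g_{yy} = -10, g_{tt} = -10, g_{yt} = -2, giving D = 96 > 0 with g_{yy} < 0, so the point is a local maximum.
g(-1/8, 5/8) = -25/8.

-25/8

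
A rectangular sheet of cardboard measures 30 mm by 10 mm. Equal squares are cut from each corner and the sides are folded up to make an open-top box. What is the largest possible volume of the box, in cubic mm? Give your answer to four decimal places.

315.5652

With cut size x, the volume is V(x) = x(30 − 2x)(10 − 2x) for 0 < x < 5.
V'(x) = 12x^2 − 160x + 300. Setting V'(x) = 0 gives x ≈ 2.2571 (the root in (0, 5)).
V''(x) = 24x − 160 is negative there, so this is the maximum; V ≈ 315.5652.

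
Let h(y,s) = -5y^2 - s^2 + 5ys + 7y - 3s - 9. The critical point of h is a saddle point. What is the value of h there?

-34/5

∂h/∂y = -10y + 5s + 7 = 0 and ∂h/∂s = 5y - 2s - 3 = 0, so (y, s) = (1/5, -1).
The Hessian has h_{yy} = -10, h_{ss} = -2, h_{ys} = 5, giving D = -5 < 0, so the point is a saddle point.
h(1/5, -1) = -34/5.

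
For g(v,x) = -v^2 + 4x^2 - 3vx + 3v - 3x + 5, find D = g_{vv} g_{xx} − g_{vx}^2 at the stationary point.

-25

∂g/∂v = -2v - 3x + 3 = 0 and ∂g/∂x = -3v + 8x - 3 = 0, so (v, x) = (3/5, 3/5).
The Hessian has g_{vv} = -2, g_{xx} = 8, g_{vx} = -3, giving D = -25 < 0, so the point is a saddle point.
D = (-2)·(8) − (-3)^2 = -25.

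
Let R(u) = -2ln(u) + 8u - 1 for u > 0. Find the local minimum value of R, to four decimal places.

3.7726

R'(u) = -2/u + 8 = 0 gives u = 1/4.
R''(u) = 2/u², which is positive for u > 0, so this is a local minimum.
R(1/4) = -2·ln(1/4) + 2 - 1 ≈ 3.7726.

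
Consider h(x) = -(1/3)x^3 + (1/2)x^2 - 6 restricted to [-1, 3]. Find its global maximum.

The derivative is -x^2 + x, which vanishes at x = 0 and x = 1.
Compare values at every candidate in [-1, 3]: h(-1) = -31/6, h(0) = -6, h(1) = -35/6, h(3) = -21/2.
Hence the absolute maximum is -31/6 at x = -1.

-31/6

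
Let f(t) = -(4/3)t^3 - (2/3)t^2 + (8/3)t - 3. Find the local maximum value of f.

-155/81

f'(t) = -4t^2 - (4/3)t + 8/3 = 0 at t = -1, 2/3.
f''(t) = -8t - 4/3. f''(-1) = 20/3 > 0 ⇒ local minimum; f''(2/3) = -20/3 < 0 ⇒ local maximum.
The local maximum is f(2/3) = -155/81.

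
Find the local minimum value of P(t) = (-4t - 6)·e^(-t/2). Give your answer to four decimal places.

-6.2304

Differentiating with the product rule gives P'(t) = (2t - 1)·e^(-t/2). Since e^(-t/2) > 0, the only critical point is t = 1/2.
P''(1/2) has the same sign as 2 > 0, so this is a local minimum.
P(1/2) = (-8)·e^(-1/4) ≈ -6.2304.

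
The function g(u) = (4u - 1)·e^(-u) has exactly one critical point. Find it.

Differentiating with the product rule gives g'(u) = (-4u + 5)·e^(-u). Since e^(-u) > 0, the only critical point is u = 5/4.
g''(5/4) has the same sign as -4 < 0, so this is a local maximum.
g(5/4) = (4)·e^(-5/4) ≈ 1.1460.

5/4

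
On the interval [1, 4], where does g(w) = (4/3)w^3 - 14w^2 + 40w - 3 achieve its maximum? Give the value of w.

The derivative is 4w^2 - 28w + 40, whose only zero in [1, 4] is w = 2.
Evaluating at the critical points and endpoints: g(1) = 73/3,  g(2) = 95/3,  g(4) = 55/3.
The maximum over the interval is 95/3, attained at w = 2.

2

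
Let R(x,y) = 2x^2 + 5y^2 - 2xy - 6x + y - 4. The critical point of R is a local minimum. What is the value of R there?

∂R/∂x = 4x - 2y - 6 = 0 and ∂R/∂y = -2x + 10y + 1 = 0, so (x, y) = (29/18, 2/9).
The Hessian has R_{xx} = 4, R_{yy} = 10, R_{xy} = -2, giving D = 36 > 0 with R_{xx} > 0, so the point is a local minimum.
R(29/18, 2/9) = -157/18.

-157/18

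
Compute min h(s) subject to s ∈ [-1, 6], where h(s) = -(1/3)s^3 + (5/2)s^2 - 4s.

-6

Differentiating, h'(s) = -s^2 + 5s - 4; which vanishes at s = 1 and s = 4.
Compare values at every candidate in [-1, 6]: h(-1) = 41/6, h(1) = -11/6, h(4) = 8/3, h(6) = -6.
Hence the absolute minimum is -6 at s = 6.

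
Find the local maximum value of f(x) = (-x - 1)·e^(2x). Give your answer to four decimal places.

By the product rule, f'(x) = (-2x - 3)·e^(2x). Since e^(2x) > 0, the only critical point is x = -3/2.
f''(-3/2) has the same sign as -2 < 0, so this is a local maximum.
f(-3/2) = (1/2)·e^(-3) ≈ 0.0249.

0.0249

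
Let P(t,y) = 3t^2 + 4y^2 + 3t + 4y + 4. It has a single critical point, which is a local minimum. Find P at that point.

9/4

∂P/∂t = 6t + 3 = 0 and ∂P/∂y = 8y + 4 = 0, so (t, y) = (-1/2, -1/2).
The Hessian has P_{tt} = 6, P_{yy} = 8, P_{ty} = 0, giving D = 48 > 0 with P_{tt} > 0, so the point is a local minimum.
P(-1/2, -1/2) = 9/4.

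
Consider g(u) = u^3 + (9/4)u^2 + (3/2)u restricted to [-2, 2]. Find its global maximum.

The derivative is 3u^2 + (9/2)u + 3/2, which vanishes at u = -1 and u = -1/2.
Evaluating at the critical points and endpoints: g(-2) = -2, g(-1) = -1/4, g(-1/2) = -5/16, g(2) = 20.
Hence the absolute maximum is 20 at u = 2.

20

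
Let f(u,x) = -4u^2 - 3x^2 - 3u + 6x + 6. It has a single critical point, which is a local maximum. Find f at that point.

153/16

∂f/∂u = -8u - 3 = 0 and ∂f/∂x = -6x + 6 = 0, so (u, x) = (-3/8, 1).
The Hessian has f_{uu} = -8, f_{xx} = -6, f_{ux} = 0, giving D = 48 > 0 with f_{uu} < 0, so the point is a local maximum.
f(-3/8, 1) = 153/16.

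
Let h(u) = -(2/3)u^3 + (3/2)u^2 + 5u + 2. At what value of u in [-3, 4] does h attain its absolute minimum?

-1

h'(u) = -2u^2 + 3u + 5, which vanishes at u = -1 and u = 5/2.
Compare values at every candidate in [-3, 4]: h(-3) = 37/2, h(-1) = -5/6, h(5/2) = 323/24, h(4) = 10/3.
So the minimum is h(-1) = -5/6.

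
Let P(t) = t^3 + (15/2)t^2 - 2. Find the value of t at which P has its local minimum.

P'(t) = 3t^2 + 15t. Setting P'(t) = 0 gives t ∈ {-5, 0}.
P''(t) = 6t + 15. P''(-5) = -15 < 0 ⇒ local maximum; P''(0) = 15 > 0 ⇒ local minimum.
So the local minimum value is P(0) = -2.

0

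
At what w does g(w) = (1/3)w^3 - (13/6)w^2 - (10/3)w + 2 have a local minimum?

5

Critical points: g'(w) = w^2 - (13/3)w - 10/3 vanishes at w = -2/3, 5.
Since g''(w) = 2w - 13/3, we get g''(-2/3) = -17/3 < 0 ⇒ local maximum; g''(5) = 17/3 > 0 ⇒ local minimum.
Thus g has its local minimum at w = 5, with value -163/6.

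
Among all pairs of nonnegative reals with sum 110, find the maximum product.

With x + y = 110, the product is P(x) = x(110 − x).
P'(x) = 110 − 2x = 0 gives x = 55; P'' = −2 < 0, so this is the maximum.
P = 55·55 = 3025.

3025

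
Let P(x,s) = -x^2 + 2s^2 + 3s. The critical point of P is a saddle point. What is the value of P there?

∂P/∂x = -2x = 0 and ∂P/∂s = 4s + 3 = 0, so (x, s) = (0, -3/4).
The Hessian has P_{xx} = -2, P_{ss} = 4, P_{xs} = 0, giving D = -8 < 0, so the point is a saddle point.
P(0, -3/4) = -9/8.

-9/8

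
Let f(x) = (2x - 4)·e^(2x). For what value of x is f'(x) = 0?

Differentiating with the product rule gives f'(x) = (4x - 6)·e^(2x). Since e^(2x) > 0, the only critical point is x = 3/2.
f''(3/2) has the same sign as 4 > 0, so this is a local minimum.
f(3/2) = (-1)·e^(3) ≈ -20.0855.

3/2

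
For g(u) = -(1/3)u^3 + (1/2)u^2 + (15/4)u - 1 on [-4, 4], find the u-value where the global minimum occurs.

g'(u) = -u^2 + u + 15/4, which vanishes at u = -3/2 and u = 5/2.
Compare values at every candidate in [-4, 4]: g(-4) = 40/3, g(-3/2) = -35/8, g(5/2) = 151/24, g(4) = 2/3.
So the minimum is g(-3/2) = -35/8.

-3/2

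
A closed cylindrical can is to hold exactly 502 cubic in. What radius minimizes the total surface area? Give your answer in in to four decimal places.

4.3070

With radius r and height h, πr²h = 502 so h = 502/(πr²), and S(r) = 2πr² + 2πrh = 2πr² + 2·502/r.
S'(r) = 4πr − 2·502/r² = 0 ⇒ r³ = 502/(2π), so r ≈ 4.3070 and h = 2r ≈ 8.6140.
S''(r) = 4π + 4·502/r³ > 0, so this is the minimum; S ≈ 349.6635.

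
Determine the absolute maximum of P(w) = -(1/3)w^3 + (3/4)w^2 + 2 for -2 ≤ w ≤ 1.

Differentiating, P'(w) = -w^2 + (3/2)w; whose only zero in [-2, 1] is w = 0.
Compare values at every candidate in [-2, 1]: P(-2) = 23/3, P(0) = 2, P(1) = 29/12.
Hence the absolute maximum is 23/3 at w = -2.

23/3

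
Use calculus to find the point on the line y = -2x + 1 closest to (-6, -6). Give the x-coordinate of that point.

Minimize D(x)^2 = (x + 6)^2 + (-2x + 7)^2.
d/dx[D^2] = 2(x + 6) + 2·(-2)·(-2x + 7) = 0 ⇒ x = 8/5.
Then y = -11/5 and the distance is √(361/5) ≈ 8.4971.

8/5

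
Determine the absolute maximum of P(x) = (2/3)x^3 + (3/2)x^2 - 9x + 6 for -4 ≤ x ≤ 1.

57/2

The derivative is 2x^2 + 3x - 9, whose only zero in [-4, 1] is x = -3.
Compare values at every candidate in [-4, 1]: P(-4) = 70/3,  P(-3) = 57/2,  P(1) = -5/6.
So the maximum is P(-3) = 57/2.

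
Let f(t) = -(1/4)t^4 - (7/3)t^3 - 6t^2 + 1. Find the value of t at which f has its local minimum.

-3

f'(t) = -t^3 - 7t^2 - 12t = 0 at t = -4, -3, 0.
Second-derivative test with f''(t) = -3t^2 - 14t - 12: f''(-4) = -4 < 0 ⇒ local maximum; f''(-3) = 3 > 0 ⇒ local minimum; f''(0) = -12 < 0 ⇒ local maximum.
So the local minimum value is f(-3) = -41/4.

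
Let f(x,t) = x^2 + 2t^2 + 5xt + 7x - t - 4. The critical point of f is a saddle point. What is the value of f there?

∂f/∂x = 2x + 5t + 7 = 0 and ∂f/∂t = 5x + 4t - 1 = 0, so (x, t) = (33/17, -37/17).
The Hessian has f_{xx} = 2, f_{tt} = 4, f_{xt} = 5, giving D = -17 < 0, so the point is a saddle point.
f(33/17, -37/17) = 66/17.

66/17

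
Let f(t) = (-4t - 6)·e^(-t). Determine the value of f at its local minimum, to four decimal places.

-6.5949

By the product rule, f'(t) = (4t + 2)·e^(-t). Since e^(-t) > 0, the only critical point is t = -1/2.
f''(-1/2) has the same sign as 4 > 0, so this is a local minimum.
f(-1/2) = (-4)·e^(1/2) ≈ -6.5949.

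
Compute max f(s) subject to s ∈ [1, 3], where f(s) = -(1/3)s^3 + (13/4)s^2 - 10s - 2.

-109/12

The derivative is -s^2 + (13/2)s - 10, whose only zero in [1, 3] is s = 5/2.
Evaluating at the critical points and endpoints: f(1) = -109/12, f(5/2) = -571/48, f(3) = -47/4.
So the maximum is f(1) = -109/12.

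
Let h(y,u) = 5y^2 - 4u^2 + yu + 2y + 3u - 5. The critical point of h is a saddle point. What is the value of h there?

∂h/∂y = 10y + u + 2 = 0 and ∂h/∂u = y - 8u + 3 = 0, so (y, u) = (-19/81, 28/81).
The Hessian has h_{yy} = 10, h_{uu} = -8, h_{yu} = 1, giving D = -81 < 0, so the point is a saddle point.
h(-19/81, 28/81) = -382/81.

-382/81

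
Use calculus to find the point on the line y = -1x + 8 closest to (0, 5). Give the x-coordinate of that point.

3/2

Minimize D(x)^2 = (x + 0)^2 + (-x + 3)^2.
d/dx[D^2] = 2(x + 0) + 2·(-1)·(-x + 3) = 0 ⇒ x = 3/2.
Then y = 13/2 and the distance is √(9/2) ≈ 2.1213.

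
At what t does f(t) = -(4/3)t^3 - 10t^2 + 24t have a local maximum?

1

f'(t) = -4t^2 - 20t + 24 = 0 at t = -6, 1.
Since f''(t) = -8t - 20, we get f''(-6) = 28 > 0 ⇒ local minimum; f''(1) = -28 < 0 ⇒ local maximum.
The local maximum is f(1) = 38/3.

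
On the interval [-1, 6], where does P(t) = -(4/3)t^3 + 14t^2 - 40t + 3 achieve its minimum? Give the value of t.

P'(t) = -4t^2 + 28t - 40, which vanishes at t = 2 and t = 5.
Compare values at every candidate in [-1, 6]: P(-1) = 175/3, P(2) = -95/3, P(5) = -41/3, P(6) = -21.
Hence the absolute minimum is -95/3 at t = 2.

2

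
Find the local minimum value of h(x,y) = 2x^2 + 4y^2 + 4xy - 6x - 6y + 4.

-1/2

∂h/∂x = 4x + 4y - 6 = 0 and ∂h/∂y = 4x + 8y - 6 = 0, so (x, y) = (3/2, 0).
The Hessian has h_{xx} = 4, h_{yy} = 8, h_{xy} = 4, giving D = 16 > 0 with h_{xx} > 0, so the point is a local minimum.
h(3/2, 0) = -1/2.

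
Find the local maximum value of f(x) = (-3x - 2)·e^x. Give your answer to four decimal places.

Differentiating with the product rule gives f'(x) = (-3x - 5)·e^x. Since e^x > 0, the only critical point is x = -5/3.
f''(-5/3) has the same sign as -3 < 0, so this is a local maximum.
f(-5/3) = (3)·e^(-5/3) ≈ 0.5666.

0.5666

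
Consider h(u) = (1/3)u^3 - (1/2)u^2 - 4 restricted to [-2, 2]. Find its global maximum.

h'(u) = u^2 - u, which vanishes at u = 0 and u = 1.
Compare values at every candidate in [-2, 2]: h(-2) = -26/3,  h(0) = -4,  h(1) = -25/6,  h(2) = -10/3.
The maximum over the interval is -10/3, attained at u = 2.

-10/3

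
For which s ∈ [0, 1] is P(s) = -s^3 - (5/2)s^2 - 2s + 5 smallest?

1

P'(s) = -3s^2 - 5s - 2, which has no zeros in [0, 1].
Candidates: P(0) = 5,  P(1) = -1/2.
So the minimum is P(1) = -1/2.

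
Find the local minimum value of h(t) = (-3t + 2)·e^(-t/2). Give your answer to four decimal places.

-1.5816

Differentiating with the product rule gives h'(t) = ((3/2)t - 4)·e^(-t/2). Since e^(-t/2) > 0, the only critical point is t = 8/3.
h''(8/3) has the same sign as 3/2 > 0, so this is a local minimum.
h(8/3) = (-6)·e^(-4/3) ≈ -1.5816.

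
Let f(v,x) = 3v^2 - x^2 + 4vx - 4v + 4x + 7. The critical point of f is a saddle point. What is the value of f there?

73/7

∂f/∂v = 6v + 4x - 4 = 0 and ∂f/∂x = 4v - 2x + 4 = 0, so (v, x) = (-2/7, 10/7).
The Hessian has f_{vv} = 6, f_{xx} = -2, f_{vx} = 4, giving D = -28 < 0, so the point is a saddle point.
f(-2/7, 10/7) = 73/7.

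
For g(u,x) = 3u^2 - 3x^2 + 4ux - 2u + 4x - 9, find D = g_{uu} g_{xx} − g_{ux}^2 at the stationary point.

-52

∂g/∂u = 6u + 4x - 2 = 0 and ∂g/∂x = 4u - 6x + 4 = 0, so (u, x) = (-1/13, 8/13).
The Hessian has g_{uu} = 6, g_{xx} = -6, g_{ux} = 4, giving D = -52 < 0, so the point is a saddle point.
D = (6)·(-6) − (4)^2 = -52.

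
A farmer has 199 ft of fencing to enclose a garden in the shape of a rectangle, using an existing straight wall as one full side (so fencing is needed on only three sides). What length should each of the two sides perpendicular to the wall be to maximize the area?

Let the sides perpendicular to the wall have length x and the parallel side y, so 2x + y = 199 and the area is A = xy = x(199 − 2x).
A'(x) = 199 − 4x = 0 gives x = 199/4, and A''(x) = −4 < 0 confirms a maximum.
Then y = 199 − 2·199/4 = 199/2 and A = 39601/8.

199/4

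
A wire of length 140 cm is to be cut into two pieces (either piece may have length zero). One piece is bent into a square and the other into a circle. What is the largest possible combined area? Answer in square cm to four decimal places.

Let x be the length used for the square. Square side x/4; circle radius (140−x)/(2π).
A(x) = (x/4)² + π·((140−x)/(2π))² = x²/16 + (140−x)²/(4π) for 0 ≤ x ≤ 140. A'(x) = x/8 − (140−x)/(2π) = 0 gives x = 4·140/(π+4) ≈ 78.4139.
A'' > 0, so the interior critical point is a minimum; the maximum is at an endpoint. A(0) = 1559.7184 and A(140) = 1225.0000, so the largest area is 1559.7184.

1559.7184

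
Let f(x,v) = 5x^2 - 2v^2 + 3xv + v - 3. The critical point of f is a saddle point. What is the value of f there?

∂f/∂x = 10x + 3v = 0 and ∂f/∂v = 3x - 4v + 1 = 0, so (x, v) = (-3/49, 10/49).
The Hessian has f_{xx} = 10, f_{vv} = -4, f_{xv} = 3, giving D = -49 < 0, so the point is a saddle point.
f(-3/49, 10/49) = -142/49.

-142/49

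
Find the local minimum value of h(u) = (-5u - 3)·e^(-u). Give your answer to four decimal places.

-3.3516

h'(u) = (-5)·e^(-u) + (-5u - 3)·(-1)·e^(-u) = (5u - 2)·e^(-u). Since e^(-u) > 0, the only critical point is u = 2/5.
h''(2/5) has the same sign as 5 > 0, so this is a local minimum.
h(2/5) = (-5)·e^(-2/5) ≈ -3.3516.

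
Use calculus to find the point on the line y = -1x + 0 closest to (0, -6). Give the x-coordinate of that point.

Minimize D(x)^2 = (x + 0)^2 + (-x + 6)^2.
d/dx[D^2] = 2(x + 0) + 2·(-1)·(-x + 6) = 0 ⇒ x = 3.
Then y = -3 and the distance is √(18) ≈ 4.2426.

3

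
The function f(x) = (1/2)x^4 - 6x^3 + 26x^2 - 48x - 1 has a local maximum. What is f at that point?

f'(x) = 2x^3 - 18x^2 + 52x - 48. Setting f'(x) = 0 gives x ∈ {2, 3, 4}.
Since f''(x) = 6x^2 - 36x + 52, we get f''(2) = 4 > 0 ⇒ local minimum; f''(3) = -2 < 0 ⇒ local maximum; f''(4) = 4 > 0 ⇒ local minimum.
Thus f has its local maximum at x = 3, with value -65/2.

-65/2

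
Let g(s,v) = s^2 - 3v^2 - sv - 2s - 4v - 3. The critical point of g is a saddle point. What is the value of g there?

∂g/∂s = 2s - v - 2 = 0 and ∂g/∂v = -s - 6v - 4 = 0, so (s, v) = (8/13, -10/13).
The Hessian has g_{ss} = 2, g_{vv} = -6, g_{sv} = -1, giving D = -13 < 0, so the point is a saddle point.
g(8/13, -10/13) = -27/13.

-27/13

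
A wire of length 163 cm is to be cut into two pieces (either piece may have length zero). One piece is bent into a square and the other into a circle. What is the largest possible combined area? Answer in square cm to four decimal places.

Let x be the length used for the square. Square side x/4; circle radius (163−x)/(2π).
A(x) = (x/4)² + π·((163−x)/(2π))² = x²/16 + (163−x)²/(4π) for 0 ≤ x ≤ 163. A'(x) = x/8 − (163−x)/(2π) = 0 gives x = 4·163/(π+4) ≈ 91.2962.
A'' > 0, so the interior critical point is a minimum; the maximum is at an endpoint. A(0) = 2114.2938 and A(163) = 1660.5625, so the largest area is 2114.2938.

2114.2938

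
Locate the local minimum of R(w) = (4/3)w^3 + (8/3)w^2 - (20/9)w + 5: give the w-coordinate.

R'(w) = 4w^2 + (16/3)w - 20/9. Setting R'(w) = 0 gives w ∈ {-5/3, 1/3}.
Since R''(w) = 8w + 16/3, we get R''(-5/3) = -8 < 0 ⇒ local maximum; R''(1/3) = 8 > 0 ⇒ local minimum.
Thus R has its local minimum at w = 1/3, with value 373/81.

1/3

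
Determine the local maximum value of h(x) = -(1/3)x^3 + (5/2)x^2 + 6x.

54

h'(x) = -x^2 + 5x + 6 = 0 at x = -1, 6.
Since h''(x) = -2x + 5, we get h''(-1) = 7 > 0 ⇒ local minimum; h''(6) = -7 < 0 ⇒ local maximum.
Thus h has its local maximum at x = 6, with value 54.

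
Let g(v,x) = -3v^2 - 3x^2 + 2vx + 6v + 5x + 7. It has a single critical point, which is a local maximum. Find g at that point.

467/32

∂g/∂v = -6v + 2x + 6 = 0 and ∂g/∂x = 2v - 6x + 5 = 0, so (v, x) = (23/16, 21/16).
The Hessian has g_{vv} = -6, g_{xx} = -6, g_{vx} = 2, giving D = 32 > 0 with g_{vv} < 0, so the point is a local maximum.
g(23/16, 21/16) = 467/32.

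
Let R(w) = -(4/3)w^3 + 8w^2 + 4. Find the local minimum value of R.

4

Critical points: R'(w) = -4w^2 + 16w vanishes at w = 0, 4.
Since R''(w) = -8w + 16, we get R''(0) = 16 > 0 ⇒ local minimum; R''(4) = -16 < 0 ⇒ local maximum.
The local minimum is R(0) = 4.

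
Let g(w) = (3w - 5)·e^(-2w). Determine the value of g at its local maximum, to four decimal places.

0.0197

By the product rule, g'(w) = (-6w + 13)·e^(-2w). Since e^(-2w) > 0, the only critical point is w = 13/6.
g''(13/6) has the same sign as -6 < 0, so this is a local maximum.
g(13/6) = (3/2)·e^(-13/3) ≈ 0.0197.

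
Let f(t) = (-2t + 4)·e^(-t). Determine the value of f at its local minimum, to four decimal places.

Differentiating with the product rule gives f'(t) = (2t - 6)·e^(-t). Since e^(-t) > 0, the only critical point is t = 3.
f''(3) has the same sign as 2 > 0, so this is a local minimum.
f(3) = (-2)·e^(-3) ≈ -0.0996.

-0.0996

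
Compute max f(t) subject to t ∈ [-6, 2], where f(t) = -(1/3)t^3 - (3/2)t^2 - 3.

The derivative is -t^2 - 3t, which vanishes at t = -3 and t = 0.
Compare values at every candidate in [-6, 2]: f(-6) = 15, f(-3) = -15/2, f(0) = -3, f(2) = -35/3.
Hence the absolute maximum is 15 at t = -6.

15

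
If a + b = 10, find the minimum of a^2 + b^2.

50

With a + b = 10, a^2 + b^2 = a^2 + (10 − a)^2.
The derivative 2a − 2(10 − a) = 4a − 20 vanishes at a = 5; second derivative 4 > 0, a minimum.
The minimum is 2·(5)^2 = 50.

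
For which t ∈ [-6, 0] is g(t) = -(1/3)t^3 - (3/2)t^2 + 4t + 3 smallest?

-4

g'(t) = -t^2 - 3t + 4, whose only zero in [-6, 0] is t = -4.
Evaluating at the critical points and endpoints: g(-6) = -3,  g(-4) = -47/3,  g(0) = 3.
So the minimum is g(-4) = -47/3.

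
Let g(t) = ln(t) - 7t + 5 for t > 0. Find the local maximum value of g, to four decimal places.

g'(t) = 1/t − 7 = 0 gives t = 1/7.
g''(t) = -1/t², which is negative for t > 0, so this is a local maximum.
g(1/7) = 1·ln(1/7) - 1 + 5 ≈ 2.0541.

2.0541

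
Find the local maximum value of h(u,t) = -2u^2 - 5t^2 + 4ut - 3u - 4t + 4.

221/24

∂h/∂u = -4u + 4t - 3 = 0 and ∂h/∂t = 4u - 10t - 4 = 0, so (u, t) = (-23/12, -7/6).
The Hessian has h_{uu} = -4, h_{tt} = -10, h_{ut} = 4, giving D = 24 > 0 with h_{uu} < 0, so the point is a local maximum.
h(-23/12, -7/6) = 221/24.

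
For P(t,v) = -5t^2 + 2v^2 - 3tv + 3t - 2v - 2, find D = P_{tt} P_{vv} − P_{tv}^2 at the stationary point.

-49

∂P/∂t = -10t - 3v + 3 = 0 and ∂P/∂v = -3t + 4v - 2 = 0, so (t, v) = (6/49, 29/49).
The Hessian has P_{tt} = -10, P_{vv} = 4, P_{tv} = -3, giving D = -49 < 0, so the point is a saddle point.
D = (-10)·(4) − (-3)^2 = -49.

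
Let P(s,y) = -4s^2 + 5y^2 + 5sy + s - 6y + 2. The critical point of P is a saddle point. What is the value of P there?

101/105

∂P/∂s = -8s + 5y + 1 = 0 and ∂P/∂y = 5s + 10y - 6 = 0, so (s, y) = (8/21, 43/105).
The Hessian has P_{ss} = -8, P_{yy} = 10, P_{sy} = 5, giving D = -105 < 0, so the point is a saddle point.
P(8/21, 43/105) = 101/105.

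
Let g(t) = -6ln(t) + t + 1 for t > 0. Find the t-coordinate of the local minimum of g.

g'(t) = -6/t + 1 = 0 gives t = 6.
g''(t) = 6/t², which is positive for t > 0, so this is a local minimum.
g(6) = -6·ln(6) + 6 + 1 ≈ -3.7506.

6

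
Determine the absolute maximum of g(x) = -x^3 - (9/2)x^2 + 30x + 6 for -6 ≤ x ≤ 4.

40

Differentiating, g'(x) = -3x^2 - 9x + 30; which vanishes at x = -5 and x = 2.
Evaluating at the critical points and endpoints: g(-6) = -120, g(-5) = -263/2, g(2) = 40, g(4) = -10.
The maximum over the interval is 40, attained at x = 2.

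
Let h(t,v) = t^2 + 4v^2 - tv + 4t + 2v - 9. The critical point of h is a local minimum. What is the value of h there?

-211/15

∂h/∂t = 2t - v + 4 = 0 and ∂h/∂v = -t + 8v + 2 = 0, so (t, v) = (-34/15, -8/15).
The Hessian has h_{tt} = 2, h_{vv} = 8, h_{tv} = -1, giving D = 15 > 0 with h_{tt} > 0, so the point is a local minimum.
h(-34/15, -8/15) = -211/15.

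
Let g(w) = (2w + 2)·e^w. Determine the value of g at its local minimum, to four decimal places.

g'(w) = 2·e^w + (2w + 2)·1·e^w = (2w + 4)·e^w. Since e^w > 0, the only critical point is w = -2.
g''(-2) has the same sign as 2 > 0, so this is a local minimum.
g(-2) = (-2)·e^(-2) ≈ -0.2707.

-0.2707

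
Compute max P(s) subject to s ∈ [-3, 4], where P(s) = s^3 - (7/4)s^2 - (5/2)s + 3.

Differentiating, P'(s) = 3s^2 - (7/2)s - 5/2; which vanishes at s = -1/2 and s = 5/3.
Candidates: P(-3) = -129/4, P(-1/2) = 59/16, P(5/3) = -151/108, P(4) = 29.
So the maximum is P(4) = 29.

29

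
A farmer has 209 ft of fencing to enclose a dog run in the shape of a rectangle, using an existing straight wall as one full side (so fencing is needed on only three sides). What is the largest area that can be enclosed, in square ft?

43681/8

Let the sides perpendicular to the wall have length x and the parallel side y, so 2x + y = 209 and the area is A = xy = x(209 − 2x).
A'(x) = 209 − 4x = 0 gives x = 209/4, and A''(x) = −4 < 0 confirms a maximum.
Then y = 209 − 2·209/4 = 209/2 and A = 43681/8.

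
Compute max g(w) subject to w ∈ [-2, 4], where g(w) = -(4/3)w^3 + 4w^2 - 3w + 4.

110/3

Differentiating, g'(w) = -4w^2 + 8w - 3; which vanishes at w = 1/2 and w = 3/2.
Candidates: g(-2) = 110/3; g(1/2) = 10/3; g(3/2) = 4; g(4) = -88/3.
The maximum over the interval is 110/3, attained at w = -2.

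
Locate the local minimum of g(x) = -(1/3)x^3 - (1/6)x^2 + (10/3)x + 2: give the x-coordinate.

g'(x) = -x^2 - (1/3)x + 10/3 = 0 at x = -2, 5/3.
g''(x) = -2x - 1/3. g''(-2) = 11/3 > 0 ⇒ local minimum; g''(5/3) = -11/3 < 0 ⇒ local maximum.
Thus g has its local minimum at x = -2, with value -8/3.

-2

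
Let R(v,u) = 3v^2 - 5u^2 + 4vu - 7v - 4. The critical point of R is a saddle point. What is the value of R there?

∂R/∂v = 6v + 4u - 7 = 0 and ∂R/∂u = 4v - 10u = 0, so (v, u) = (35/38, 7/19).
The Hessian has R_{vv} = 6, R_{uu} = -10, R_{vu} = 4, giving D = -76 < 0, so the point is a saddle point.
R(35/38, 7/19) = -549/76.

-549/76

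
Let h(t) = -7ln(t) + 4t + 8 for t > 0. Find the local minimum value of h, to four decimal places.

11.0827

h'(t) = -7/t + 4 = 0 gives t = 7/4.
h''(t) = 7/t², which is positive for t > 0, so this is a local minimum.
h(7/4) = -7·ln(7/4) + 7 + 8 ≈ 11.0827.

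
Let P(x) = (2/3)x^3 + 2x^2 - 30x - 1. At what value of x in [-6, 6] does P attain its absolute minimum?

3

P'(x) = 2x^2 + 4x - 30, which vanishes at x = -5 and x = 3.
Evaluating at the critical points and endpoints: P(-6) = 107,  P(-5) = 347/3,  P(3) = -55,  P(6) = 35.
Hence the absolute minimum is -55 at x = 3.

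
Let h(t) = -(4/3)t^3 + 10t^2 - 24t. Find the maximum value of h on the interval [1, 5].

-46/3

Differentiating, h'(t) = -4t^2 + 20t - 24; which vanishes at t = 2 and t = 3.
Evaluating at the critical points and endpoints: h(1) = -46/3; h(2) = -56/3; h(3) = -18; h(5) = -110/3.
The maximum over the interval is -46/3, attained at t = 1.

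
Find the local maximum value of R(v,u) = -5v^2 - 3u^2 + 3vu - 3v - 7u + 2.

∂R/∂v = -10v + 3u - 3 = 0 and ∂R/∂u = 3v - 6u - 7 = 0, so (v, u) = (-13/17, -79/51).
The Hessian has R_{vv} = -10, R_{uu} = -6, R_{vu} = 3, giving D = 51 > 0 with R_{vv} < 0, so the point is a local maximum.
R(-13/17, -79/51) = 437/51.

437/51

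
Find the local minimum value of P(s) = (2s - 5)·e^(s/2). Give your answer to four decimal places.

By the product rule, P'(s) = (s - 1/2)·e^(s/2). Since e^(s/2) > 0, the only critical point is s = 1/2.
P''(1/2) has the same sign as 1 > 0, so this is a local minimum.
P(1/2) = (-4)·e^(1/4) ≈ -5.1361.

-5.1361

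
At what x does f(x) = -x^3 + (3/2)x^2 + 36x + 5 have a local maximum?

f'(x) = -3x^2 + 3x + 36. Setting f'(x) = 0 gives x ∈ {-3, 4}.
f''(x) = -6x + 3. f''(-3) = 21 > 0 ⇒ local minimum; f''(4) = -21 < 0 ⇒ local maximum.
Thus f has its local maximum at x = 4, with value 109.

4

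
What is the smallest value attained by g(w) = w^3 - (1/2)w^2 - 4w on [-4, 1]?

The derivative is 3w^2 - w - 4, whose only zero in [-4, 1] is w = -1.
Evaluating at the critical points and endpoints: g(-4) = -56, g(-1) = 5/2, g(1) = -7/2.
So the minimum is g(-4) = -56.

-56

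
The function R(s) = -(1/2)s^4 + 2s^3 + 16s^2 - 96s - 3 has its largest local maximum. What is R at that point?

381

R'(s) = -2s^3 + 6s^2 + 32s - 96 = 0 at s = -4, 3, 4.
R''(s) = -6s^2 + 12s + 32. R''(-4) = -112 < 0 ⇒ local maximum; R''(3) = 14 > 0 ⇒ local minimum; R''(4) = -16 < 0 ⇒ local maximum.
Thus R has its largest local maximum at s = -4, with value 381.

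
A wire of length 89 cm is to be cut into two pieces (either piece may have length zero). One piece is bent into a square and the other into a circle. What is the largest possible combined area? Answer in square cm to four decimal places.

630.3332

Let x be the length used for the square. Square side x/4; circle radius (89−x)/(2π).
A(x) = (x/4)² + π·((89−x)/(2π))² = x²/16 + (89−x)²/(4π) for 0 ≤ x ≤ 89. A'(x) = x/8 − (89−x)/(2π) = 0 gives x = 4·89/(π+4) ≈ 49.8488.
A'' > 0, so the interior critical point is a minimum; the maximum is at an endpoint. A(0) = 630.3332 and A(89) = 495.0625, so the largest area is 630.3332.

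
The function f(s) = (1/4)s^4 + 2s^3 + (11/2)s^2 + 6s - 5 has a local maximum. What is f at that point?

-7

f'(s) = s^3 + 6s^2 + 11s + 6. Setting f'(s) = 0 gives s ∈ {-3, -2, -1}.
Second-derivative test with f''(s) = 3s^2 + 12s + 11: f''(-3) = 2 > 0 ⇒ local minimum; f''(-2) = -1 < 0 ⇒ local maximum; f''(-1) = 2 > 0 ⇒ local minimum.
The local maximum is f(-2) = -7.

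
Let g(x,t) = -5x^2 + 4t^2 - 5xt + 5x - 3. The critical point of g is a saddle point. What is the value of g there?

-43/21

∂g/∂x = -10x - 5t + 5 = 0 and ∂g/∂t = -5x + 8t = 0, so (x, t) = (8/21, 5/21).
The Hessian has g_{xx} = -10, g_{tt} = 8, g_{xt} = -5, giving D = -105 < 0, so the point is a saddle point.
g(8/21, 5/21) = -43/21.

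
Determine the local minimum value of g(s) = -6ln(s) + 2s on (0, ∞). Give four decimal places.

g'(s) = -6/s + 2 = 0 gives s = 3.
g''(s) = 6/s², which is positive for s > 0, so this is a local minimum.
g(3) = -6·ln(3) + 6 ≈ -0.5917.

-0.5917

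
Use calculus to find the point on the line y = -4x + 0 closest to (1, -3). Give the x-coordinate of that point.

13/17

Minimize D(x)^2 = (x - 1)^2 + (-4x + 3)^2.
d/dx[D^2] = 2(x - 1) + 2·(-4)·(-4x + 3) = 0 ⇒ x = 13/17.
Then y = -52/17 and the distance is √(1/17) ≈ 0.2425.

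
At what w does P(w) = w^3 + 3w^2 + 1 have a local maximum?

-2

P'(w) = 3w^2 + 6w. Setting P'(w) = 0 gives w ∈ {-2, 0}.
Since P''(w) = 6w + 6, we get P''(-2) = -6 < 0 ⇒ local maximum; P''(0) = 6 > 0 ⇒ local minimum.
Thus P has its local maximum at w = -2, with value 5.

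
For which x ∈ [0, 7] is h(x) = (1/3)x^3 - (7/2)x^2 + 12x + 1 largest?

7

Differentiating, h'(x) = x^2 - 7x + 12; which vanishes at x = 3 and x = 4.
Evaluating at the critical points and endpoints: h(0) = 1; h(3) = 29/2; h(4) = 43/3; h(7) = 167/6.
Hence the absolute maximum is 167/6 at x = 7.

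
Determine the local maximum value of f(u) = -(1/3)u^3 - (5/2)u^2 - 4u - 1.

f'(u) = -u^2 - 5u - 4 = 0 at u = -4, -1.
f''(u) = -2u - 5. f''(-4) = 3 > 0 ⇒ local minimum; f''(-1) = -3 < 0 ⇒ local maximum.
So the local maximum value is f(-1) = 5/6.

5/6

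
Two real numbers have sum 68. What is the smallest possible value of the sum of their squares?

2312

With a + b = 68, a^2 + b^2 = a^2 + (68 − a)^2.
The derivative 2a − 2(68 − a) = 4a − 136 vanishes at a = 34; second derivative 4 > 0, a minimum.
The minimum is 2·(34)^2 = 2312.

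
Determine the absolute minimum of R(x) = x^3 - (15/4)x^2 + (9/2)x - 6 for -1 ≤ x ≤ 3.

-61/4

R'(x) = 3x^2 - (15/2)x + 9/2, which vanishes at x = 1 and x = 3/2.
Candidates: R(-1) = -61/4, R(1) = -17/4, R(3/2) = -69/16, R(3) = 3/4.
So the minimum is R(-1) = -61/4.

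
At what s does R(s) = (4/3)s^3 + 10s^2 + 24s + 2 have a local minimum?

R'(s) = 4s^2 + 20s + 24 = 0 at s = -3, -2.
Second-derivative test with R''(s) = 8s + 20: R''(-3) = -4 < 0 ⇒ local maximum; R''(-2) = 4 > 0 ⇒ local minimum.
The local minimum is R(-2) = -50/3.

-2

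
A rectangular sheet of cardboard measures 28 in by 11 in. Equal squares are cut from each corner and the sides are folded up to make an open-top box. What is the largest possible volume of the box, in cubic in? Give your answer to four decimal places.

345.2537

With cut size x, the volume is V(x) = x(28 − 2x)(11 − 2x) for 0 < x < 5.5.
V'(x) = 12x^2 − 156x + 308. Setting V'(x) = 0 gives x ≈ 2.4277 (the root in (0, 5.5)).
V''(x) = 24x − 156 is negative there, so this is the maximum; V ≈ 345.2537.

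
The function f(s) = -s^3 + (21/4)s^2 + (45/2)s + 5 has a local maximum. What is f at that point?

f'(s) = -3s^2 + (21/2)s + 45/2 = 0 at s = -3/2, 5.
Second-derivative test with f''(s) = -6s + 21/2: f''(-3/2) = 39/2 > 0 ⇒ local minimum; f''(5) = -39/2 < 0 ⇒ local maximum.
Thus f has its local maximum at s = 5, with value 495/4.

495/4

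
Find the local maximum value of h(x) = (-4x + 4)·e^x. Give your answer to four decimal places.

h'(x) = (-4)·e^x + (-4x + 4)·1·e^x = (-4x)·e^x. Since e^x > 0, the only critical point is x = 0.
h''(0) has the same sign as -4 < 0, so this is a local maximum.
h(0) = (4)·e^(0) ≈ 4.0000.

4.0000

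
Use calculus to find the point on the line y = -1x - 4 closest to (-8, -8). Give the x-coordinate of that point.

Minimize D(x)^2 = (x + 8)^2 + (-x + 4)^2.
d/dx[D^2] = 2(x + 8) + 2·(-1)·(-x + 4) = 0 ⇒ x = -2.
Then y = -2 and the distance is √(72) ≈ 8.4853.

-2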